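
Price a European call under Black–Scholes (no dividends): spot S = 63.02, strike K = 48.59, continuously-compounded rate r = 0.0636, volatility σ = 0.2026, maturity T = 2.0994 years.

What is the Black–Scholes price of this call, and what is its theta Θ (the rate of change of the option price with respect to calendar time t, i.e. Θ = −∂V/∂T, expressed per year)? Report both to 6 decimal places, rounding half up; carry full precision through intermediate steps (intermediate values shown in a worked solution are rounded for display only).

σ√T = 0.2026·√2.0994 = 0.293553
d₁ = (ln(S/K) + (r+σ²/2)T) / (σ√T) = (ln(63.02/48.59) + (0.0636+0.2026²/2)·2.0994) / 0.293553 = (0.260034 + 0.176609) / 0.293553 = 1.487440
d₂ = d₁ − σ√T = 1.487440 − 0.293553 = 1.193887
e^{−rT} = e^{−0.0636·2.0994} = 0.875008
N(d₁) = 0.931551,  N(d₂) = 0.883739
Call price V = S·N(d₁) − K·e^{−rT}·N(d₂) = 58.706324 − 37.573621 = 21.132703
φ(d₁) = (1/√(2π))·e^{−d₁²/2} = 0.131970
Θ = −S·φ(d₁)·σ/(2√T) − r·K·e^{−rT}·N(d₂) = −0.581456 − 2.389682 = -2.971138

price = 21.132703
Θ = -2.971138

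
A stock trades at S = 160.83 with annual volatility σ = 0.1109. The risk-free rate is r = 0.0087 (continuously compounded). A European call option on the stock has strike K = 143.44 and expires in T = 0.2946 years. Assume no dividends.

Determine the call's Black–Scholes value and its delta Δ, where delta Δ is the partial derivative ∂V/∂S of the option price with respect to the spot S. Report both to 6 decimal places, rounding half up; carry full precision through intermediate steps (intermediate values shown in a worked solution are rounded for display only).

price = 17.847184
Δ = 0.975794

σ√T = 0.1109·√0.2946 = 0.060193
d₁ = (ln(S/K) + (r+σ²/2)T) / (σ√T) = (ln(160.83/143.44) + (0.0087+0.1109²/2)·0.2946) / 0.060193 = (0.114431 + 0.004375) / 0.060193 = 1.973738
d₂ = d₁ − σ√T = 1.973738 − 0.060193 = 1.913544
e^{−rT} = e^{−0.0087·0.2946} = 0.997440
N(d₁) = 0.975794,  N(d₂) = 0.972161
Call price V = S·N(d₁) − K·e^{−rT}·N(d₂) = 156.936982 − 139.089797 = 17.847184
Δ = N(d₁) = 0.975794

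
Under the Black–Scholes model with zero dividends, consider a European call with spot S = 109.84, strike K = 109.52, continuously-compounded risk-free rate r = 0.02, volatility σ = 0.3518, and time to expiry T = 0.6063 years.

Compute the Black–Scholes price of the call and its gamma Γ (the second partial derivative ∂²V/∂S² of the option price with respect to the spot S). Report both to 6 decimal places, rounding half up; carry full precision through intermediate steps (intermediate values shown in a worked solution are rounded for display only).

price = 12.714609
Γ = 0.013017

σ√T = 0.3518·√0.6063 = 0.273930
d₁ = (ln(S/K) + (r+σ²/2)T) / (σ√T) = (ln(109.84/109.52) + (0.02+0.3518²/2)·0.6063) / 0.273930 = (0.002918 + 0.049645) / 0.273930 = 0.191883
d₂ = d₁ − σ√T = 0.191883 − 0.273930 = -0.082047
e^{−rT} = e^{−0.02·0.6063} = 0.987947
N(d₁) = 0.576083,  N(d₂) = 0.467305
Call price V = S·N(d₁) − K·e^{−rT}·N(d₂) = 63.276948 − 50.562339 = 12.714609
φ(d₁) = (1/√(2π))·e^{−d₁²/2} = 0.391665
Γ = φ(d₁) / (S·σ·√T) = 0.013017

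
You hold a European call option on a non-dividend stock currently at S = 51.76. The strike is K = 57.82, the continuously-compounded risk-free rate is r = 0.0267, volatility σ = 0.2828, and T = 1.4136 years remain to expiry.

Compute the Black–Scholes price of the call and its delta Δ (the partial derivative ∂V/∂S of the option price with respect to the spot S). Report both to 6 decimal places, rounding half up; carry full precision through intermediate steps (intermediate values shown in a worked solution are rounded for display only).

σ√T = 0.2828·√1.4136 = 0.336235
d₁ = (ln(S/K) + (r+σ²/2)T) / (σ√T) = (ln(51.76/57.82) + (0.0267+0.2828²/2)·1.4136) / 0.336235 = (-0.110717 + 0.094270) / 0.336235 = -0.048915
d₂ = d₁ − σ√T = -0.048915 − 0.336235 = -0.385150
e^{−rT} = e^{−0.0267·1.4136} = 0.962960
N(d₁) = 0.480493,  N(d₂) = 0.350063
Call price V = S·N(d₁) − K·e^{−rT}·N(d₂) = 24.870337 − 19.490939 = 5.379398
Δ = N(d₁) = 0.480493

price = 5.379398
Δ = 0.480493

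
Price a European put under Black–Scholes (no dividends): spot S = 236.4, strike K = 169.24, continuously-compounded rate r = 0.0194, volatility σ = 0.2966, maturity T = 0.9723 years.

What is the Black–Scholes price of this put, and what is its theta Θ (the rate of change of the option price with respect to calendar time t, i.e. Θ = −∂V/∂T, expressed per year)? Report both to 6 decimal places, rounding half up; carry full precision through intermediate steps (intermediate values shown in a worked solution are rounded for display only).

σ√T = 0.2966·√0.9723 = 0.292463
d₁ = (ln(S/K) + (r+σ²/2)T) / (σ√T) = (ln(236.4/169.24) + (0.0194+0.2966²/2)·0.9723) / 0.292463 = (0.334207 + 0.061630) / 0.292463 = 1.353461
d₂ = d₁ − σ√T = 1.353461 − 0.292463 = 1.060997
e^{−rT} = e^{−0.0194·0.9723} = 0.981314
N(−d₁) = 0.087954,  N(−d₂) = 0.144346
Put price V = K·e^{−rT}·N(−d₂) − S·N(−d₁) = 23.972567 − 20.792391 = 3.180176
φ(d₁) = (1/√(2π))·e^{−d₁²/2} = 0.159635
Θ = −S·φ(d₁)·σ/(2√T) + r·K·e^{−rT}·N(−d₂) = −5.675658 + 0.465068 = -5.210590

price = 3.180176
Θ = -5.210590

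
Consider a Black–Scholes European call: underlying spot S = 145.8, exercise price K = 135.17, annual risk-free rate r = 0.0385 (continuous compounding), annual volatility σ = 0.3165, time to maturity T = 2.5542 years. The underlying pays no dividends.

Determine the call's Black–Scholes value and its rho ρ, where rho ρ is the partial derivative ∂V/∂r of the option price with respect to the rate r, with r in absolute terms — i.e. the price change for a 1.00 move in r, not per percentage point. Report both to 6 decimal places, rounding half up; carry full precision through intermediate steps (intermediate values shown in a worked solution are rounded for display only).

σ√T = 0.3165·√2.5542 = 0.505826
d₁ = (ln(S/K) + (r+σ²/2)T) / (σ√T) = (ln(145.8/135.17) + (0.0385+0.3165²/2)·2.5542) / 0.505826 = (0.075703 + 0.226267) / 0.505826 = 0.596982
d₂ = d₁ − σ√T = 0.596982 − 0.505826 = 0.091156
e^{−rT} = e^{−0.0385·2.5542} = 0.906344
N(d₁) = 0.724740,  N(d₂) = 0.536316
Call price V = S·N(d₁) − K·e^{−rT}·N(d₂) = 105.667158 − 65.704310 = 39.962847
ρ = K·T·e^{−rT}·N(d₂) = 167.821950

price = 39.962847
ρ = 167.821950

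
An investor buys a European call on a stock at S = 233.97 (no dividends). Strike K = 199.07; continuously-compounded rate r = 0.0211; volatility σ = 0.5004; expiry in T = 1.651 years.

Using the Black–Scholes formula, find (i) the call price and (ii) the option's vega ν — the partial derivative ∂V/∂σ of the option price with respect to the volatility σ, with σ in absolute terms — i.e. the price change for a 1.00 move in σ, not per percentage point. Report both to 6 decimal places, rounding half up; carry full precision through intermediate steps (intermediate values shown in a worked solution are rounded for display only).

σ√T = 0.5004·√1.651 = 0.642970
d₁ = (ln(S/K) + (r+σ²/2)T) / (σ√T) = (ln(233.97/199.07) + (0.0211+0.5004²/2)·1.651) / 0.642970 = (0.161536 + 0.241541) / 0.642970 = 0.626900
d₂ = d₁ − σ√T = 0.626900 − 0.642970 = -0.016070
e^{−rT} = e^{−0.0211·1.651} = 0.965764
N(d₁) = 0.734638,  N(d₂) = 0.493589
Call price V = S·N(d₁) − K·e^{−rT}·N(d₂) = 171.883137 − 94.894759 = 76.988378
φ(d₁) = (1/√(2π))·e^{−d₁²/2} = 0.327771
ν = S·φ(d₁)·√T = 98.538106

price = 76.988378
ν = 98.538106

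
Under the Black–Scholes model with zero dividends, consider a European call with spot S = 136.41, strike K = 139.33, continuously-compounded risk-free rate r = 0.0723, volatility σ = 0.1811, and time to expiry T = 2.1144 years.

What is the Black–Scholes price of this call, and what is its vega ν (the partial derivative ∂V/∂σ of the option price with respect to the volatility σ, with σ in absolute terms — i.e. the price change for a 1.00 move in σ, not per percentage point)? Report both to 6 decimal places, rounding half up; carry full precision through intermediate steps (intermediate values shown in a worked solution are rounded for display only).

σ√T = 0.1811·√2.1144 = 0.263337
d₁ = (ln(S/K) + (r+σ²/2)T) / (σ√T) = (ln(136.41/139.33) + (0.0723+0.1811²/2)·2.1144) / 0.263337 = (-0.021180 + 0.187544) / 0.263337 = 0.631754
d₂ = d₁ − σ√T = 0.631754 − 0.263337 = 0.368417
e^{−rT} = e^{−0.0723·2.1144} = 0.858240
N(d₁) = 0.736226,  N(d₂) = 0.643719
Call price V = S·N(d₁) − K·e^{−rT}·N(d₂) = 100.428598 − 76.974994 = 23.453604
φ(d₁) = (1/√(2π))·e^{−d₁²/2} = 0.326771
ν = S·φ(d₁)·√T = 64.816210

price = 23.453604
ν = 64.816210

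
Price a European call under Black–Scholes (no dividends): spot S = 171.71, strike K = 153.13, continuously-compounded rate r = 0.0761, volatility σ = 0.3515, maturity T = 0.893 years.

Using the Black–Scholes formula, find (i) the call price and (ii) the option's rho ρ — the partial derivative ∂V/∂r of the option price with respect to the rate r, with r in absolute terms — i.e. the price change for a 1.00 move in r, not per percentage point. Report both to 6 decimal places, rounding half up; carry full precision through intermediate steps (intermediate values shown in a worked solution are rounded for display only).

σ√T = 0.3515·√0.893 = 0.332163
d₁ = (ln(S/K) + (r+σ²/2)T) / (σ√T) = (ln(171.71/153.13) + (0.0761+0.3515²/2)·0.893) / 0.332163 = (0.114520 + 0.123123) / 0.332163 = 0.715442
d₂ = d₁ − σ√T = 0.715442 − 0.332163 = 0.383279
e^{−rT} = e^{−0.0761·0.893} = 0.934300
N(d₁) = 0.762832,  N(d₂) = 0.649243
Call price V = S·N(d₁) − K·e^{−rT}·N(d₂) = 130.985869 − 92.886886 = 38.098983
ρ = K·T·e^{−rT}·N(d₂) = 82.947989

price = 38.098983
ρ = 82.947989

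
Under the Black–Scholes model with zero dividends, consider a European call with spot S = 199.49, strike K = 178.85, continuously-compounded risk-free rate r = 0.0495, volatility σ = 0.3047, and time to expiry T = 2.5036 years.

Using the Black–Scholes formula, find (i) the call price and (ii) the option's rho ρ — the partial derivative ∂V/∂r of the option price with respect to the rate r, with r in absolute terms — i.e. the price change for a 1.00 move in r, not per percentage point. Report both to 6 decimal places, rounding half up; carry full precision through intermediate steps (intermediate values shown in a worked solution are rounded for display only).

σ√T = 0.3047·√2.5036 = 0.482120
d₁ = (ln(S/K) + (r+σ²/2)T) / (σ√T) = (ln(199.49/178.85) + (0.0495+0.3047²/2)·2.5036) / 0.482120 = (0.109217 + 0.240148) / 0.482120 = 0.724643
d₂ = d₁ − σ√T = 0.724643 − 0.482120 = 0.242523
e^{−rT} = e^{−0.0495·2.5036} = 0.883443
N(d₁) = 0.765664,  N(d₂) = 0.595813
Call price V = S·N(d₁) − K·e^{−rT}·N(d₂) = 152.742387 − 94.140660 = 58.601728
ρ = K·T·e^{−rT}·N(d₂) = 235.690555

price = 58.601728
ρ = 235.690555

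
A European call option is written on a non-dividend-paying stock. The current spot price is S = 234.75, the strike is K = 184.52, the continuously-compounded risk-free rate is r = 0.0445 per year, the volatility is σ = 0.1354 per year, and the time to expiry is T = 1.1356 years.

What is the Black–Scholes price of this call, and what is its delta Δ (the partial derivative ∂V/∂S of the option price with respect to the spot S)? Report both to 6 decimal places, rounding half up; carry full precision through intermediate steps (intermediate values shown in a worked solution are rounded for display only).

price = 59.558732
Δ = 0.981736

σ√T = 0.1354·√1.1356 = 0.144288
d₁ = (ln(S/K) + (r+σ²/2)T) / (σ√T) = (ln(234.75/184.52) + (0.0445+0.1354²/2)·1.1356) / 0.144288 = (0.240763 + 0.060944) / 0.144288 = 2.091000
d₂ = d₁ − σ√T = 2.091000 − 0.144288 = 1.946712
e^{−rT} = e^{−0.0445·1.1356} = 0.950721
N(d₁) = 0.981736,  N(d₂) = 0.974215
Call price V = S·N(d₁) − K·e^{−rT}·N(d₂) = 230.462520 − 170.903789 = 59.558732
Δ = N(d₁) = 0.981736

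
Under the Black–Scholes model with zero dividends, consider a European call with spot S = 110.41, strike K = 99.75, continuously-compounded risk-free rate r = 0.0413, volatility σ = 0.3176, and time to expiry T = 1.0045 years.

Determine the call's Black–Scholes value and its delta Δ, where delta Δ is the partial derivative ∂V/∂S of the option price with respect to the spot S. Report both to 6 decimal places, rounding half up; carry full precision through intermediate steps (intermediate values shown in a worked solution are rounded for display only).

σ√T = 0.3176·√1.0045 = 0.318314
d₁ = (ln(S/K) + (r+σ²/2)T) / (σ√T) = (ln(110.41/99.75) + (0.0413+0.3176²/2)·1.0045) / 0.318314 = (0.101534 + 0.092148) / 0.318314 = 0.608460
d₂ = d₁ − σ√T = 0.608460 − 0.318314 = 0.290147
e^{−rT} = e^{−0.0413·1.0045} = 0.959363
N(d₁) = 0.728559,  N(d₂) = 0.614148
Call price V = S·N(d₁) − K·e^{−rT}·N(d₂) = 80.440190 − 58.771779 = 21.668411
Δ = N(d₁) = 0.728559

price = 21.668411
Δ = 0.728559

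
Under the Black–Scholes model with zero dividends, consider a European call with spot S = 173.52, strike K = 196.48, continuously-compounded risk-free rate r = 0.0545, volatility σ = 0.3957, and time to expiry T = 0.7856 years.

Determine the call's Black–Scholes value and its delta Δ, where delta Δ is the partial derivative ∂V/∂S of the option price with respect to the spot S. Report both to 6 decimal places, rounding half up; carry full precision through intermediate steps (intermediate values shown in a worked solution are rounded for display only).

price = 18.485841
Δ = 0.477321

σ√T = 0.3957·√0.7856 = 0.350725
d₁ = (ln(S/K) + (r+σ²/2)T) / (σ√T) = (ln(173.52/196.48) + (0.0545+0.3957²/2)·0.7856) / 0.350725 = (-0.124268 + 0.104319) / 0.350725 = -0.056878
d₂ = d₁ − σ√T = -0.056878 − 0.350725 = -0.407603
e^{−rT} = e^{−0.0545·0.7856} = 0.958088
N(d₁) = 0.477321,  N(d₂) = 0.341783
Call price V = S·N(d₁) − K·e^{−rT}·N(d₂) = 82.824771 − 64.338930 = 18.485841
Δ = N(d₁) = 0.477321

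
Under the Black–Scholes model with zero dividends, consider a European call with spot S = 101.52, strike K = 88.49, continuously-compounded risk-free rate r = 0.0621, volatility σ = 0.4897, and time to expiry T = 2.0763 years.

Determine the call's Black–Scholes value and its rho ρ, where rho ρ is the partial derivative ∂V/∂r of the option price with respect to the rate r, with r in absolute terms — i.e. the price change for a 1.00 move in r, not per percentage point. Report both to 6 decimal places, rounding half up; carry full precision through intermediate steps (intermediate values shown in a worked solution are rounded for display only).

σ√T = 0.4897·√2.0763 = 0.705627
d₁ = (ln(S/K) + (r+σ²/2)T) / (σ√T) = (ln(101.52/88.49) + (0.0621+0.4897²/2)·2.0763) / 0.705627 = (0.137366 + 0.377893) / 0.705627 = 0.730215
d₂ = d₁ − σ√T = 0.730215 − 0.705627 = 0.024588
e^{−rT} = e^{−0.0621·2.0763} = 0.879028
N(d₁) = 0.767371,  N(d₂) = 0.509808
Call price V = S·N(d₁) − K·e^{−rT}·N(d₂) = 77.903456 − 39.655532 = 38.247924
ρ = K·T·e^{−rT}·N(d₂) = 82.336782

price = 38.247924
ρ = 82.336782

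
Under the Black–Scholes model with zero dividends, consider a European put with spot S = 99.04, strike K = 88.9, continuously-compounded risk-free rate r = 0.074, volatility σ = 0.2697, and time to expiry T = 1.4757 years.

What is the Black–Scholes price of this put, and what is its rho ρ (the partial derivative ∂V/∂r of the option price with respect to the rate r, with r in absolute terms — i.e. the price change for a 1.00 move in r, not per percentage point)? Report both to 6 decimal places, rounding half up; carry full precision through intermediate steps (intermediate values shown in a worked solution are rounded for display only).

price = 4.393148
ρ = -36.323720

σ√T = 0.2697·√1.4757 = 0.327627
d₁ = (ln(S/K) + (r+σ²/2)T) / (σ√T) = (ln(99.04/88.9) + (0.074+0.2697²/2)·1.4757) / 0.327627 = (0.108012 + 0.162872) / 0.327627 = 0.826803
d₂ = d₁ − σ√T = 0.826803 − 0.327627 = 0.499176
e^{−rT} = e^{−0.074·1.4757} = 0.896549
N(−d₁) = 0.204174,  N(−d₂) = 0.308828
Put price V = K·e^{−rT}·N(−d₂) − S·N(−d₁) = 24.614569 − 20.221421 = 4.393148
ρ = −K·T·e^{−rT}·N(−d₂) = -36.323720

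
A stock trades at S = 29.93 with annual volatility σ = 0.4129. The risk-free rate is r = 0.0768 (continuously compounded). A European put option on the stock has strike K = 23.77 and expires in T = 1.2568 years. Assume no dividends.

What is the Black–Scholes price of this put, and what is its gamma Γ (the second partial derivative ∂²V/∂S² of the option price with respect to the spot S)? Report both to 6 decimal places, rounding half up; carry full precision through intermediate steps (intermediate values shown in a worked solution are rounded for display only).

price = 1.637955
Γ = 0.018551

σ√T = 0.4129·√1.2568 = 0.462890
d₁ = (ln(S/K) + (r+σ²/2)T) / (σ√T) = (ln(29.93/23.77) + (0.0768+0.4129²/2)·1.2568) / 0.462890 = (0.230437 + 0.203656) / 0.462890 = 0.937788
d₂ = d₁ − σ√T = 0.937788 − 0.462890 = 0.474898
e^{−rT} = e^{−0.0768·1.2568} = 0.907990
N(−d₁) = 0.174177,  N(−d₂) = 0.317430
Put price V = K·e^{−rT}·N(−d₂) − S·N(−d₁) = 6.851061 − 5.213107 = 1.637955
φ(d₁) = (1/√(2π))·e^{−d₁²/2} = 0.257004
Γ = φ(d₁) / (S·σ·√T) = 0.018551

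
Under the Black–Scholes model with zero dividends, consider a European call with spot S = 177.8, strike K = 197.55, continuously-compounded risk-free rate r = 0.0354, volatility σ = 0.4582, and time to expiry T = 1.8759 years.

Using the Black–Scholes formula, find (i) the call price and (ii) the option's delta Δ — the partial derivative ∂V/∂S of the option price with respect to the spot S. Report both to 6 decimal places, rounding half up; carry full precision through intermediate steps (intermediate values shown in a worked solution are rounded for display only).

σ√T = 0.4582·√1.8759 = 0.627567
d₁ = (ln(S/K) + (r+σ²/2)T) / (σ√T) = (ln(177.8/197.55) + (0.0354+0.4582²/2)·1.8759) / 0.627567 = (-0.105332 + 0.263327) / 0.627567 = 0.251757
d₂ = d₁ − σ√T = 0.251757 − 0.627567 = -0.375810
e^{−rT} = e^{−0.0354·1.8759} = 0.935750
N(d₁) = 0.599386,  N(d₂) = 0.353529
Call price V = S·N(d₁) − K·e^{−rT}·N(d₂) = 106.570768 − 65.352509 = 41.218259
Δ = N(d₁) = 0.599386

price = 41.218259
Δ = 0.599386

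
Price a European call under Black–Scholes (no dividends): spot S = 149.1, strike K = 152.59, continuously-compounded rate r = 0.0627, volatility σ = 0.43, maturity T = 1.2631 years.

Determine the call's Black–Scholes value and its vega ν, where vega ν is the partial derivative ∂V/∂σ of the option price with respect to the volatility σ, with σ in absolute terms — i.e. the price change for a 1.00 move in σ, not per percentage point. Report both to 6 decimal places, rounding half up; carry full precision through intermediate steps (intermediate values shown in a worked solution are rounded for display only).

σ√T = 0.43·√1.2631 = 0.483267
d₁ = (ln(S/K) + (r+σ²/2)T) / (σ√T) = (ln(149.1/152.59) + (0.0627+0.43²/2)·1.2631) / 0.483267 = (-0.023137 + 0.195970) / 0.483267 = 0.357634
d₂ = d₁ − σ√T = 0.357634 − 0.483267 = -0.125634
e^{−rT} = e^{−0.0627·1.2631} = 0.923858
N(d₁) = 0.639691,  N(d₂) = 0.450011
Call price V = S·N(d₁) − K·e^{−rT}·N(d₂) = 95.377964 − 63.438754 = 31.939210
φ(d₁) = (1/√(2π))·e^{−d₁²/2} = 0.374228
ν = S·φ(d₁)·√T = 62.709459

price = 31.939210
ν = 62.709459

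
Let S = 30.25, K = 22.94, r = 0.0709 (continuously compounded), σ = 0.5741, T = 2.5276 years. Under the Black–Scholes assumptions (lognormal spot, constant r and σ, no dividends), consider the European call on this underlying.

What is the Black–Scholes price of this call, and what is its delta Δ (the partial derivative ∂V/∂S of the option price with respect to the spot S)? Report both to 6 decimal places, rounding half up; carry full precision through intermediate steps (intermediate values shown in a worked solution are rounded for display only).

price = 15.202449
Δ = 0.830406

σ√T = 0.5741·√2.5276 = 0.912729
d₁ = (ln(S/K) + (r+σ²/2)T) / (σ√T) = (ln(30.25/22.94) + (0.0709+0.5741²/2)·2.5276) / 0.912729 = (0.276614 + 0.595744) / 0.912729 = 0.955769
d₂ = d₁ − σ√T = 0.955769 − 0.912729 = 0.043040
e^{−rT} = e^{−0.0709·2.5276} = 0.835933
N(d₁) = 0.830406,  N(d₂) = 0.517165
Call price V = S·N(d₁) − K·e^{−rT}·N(d₂) = 25.119767 − 9.917318 = 15.202449
Δ = N(d₁) = 0.830406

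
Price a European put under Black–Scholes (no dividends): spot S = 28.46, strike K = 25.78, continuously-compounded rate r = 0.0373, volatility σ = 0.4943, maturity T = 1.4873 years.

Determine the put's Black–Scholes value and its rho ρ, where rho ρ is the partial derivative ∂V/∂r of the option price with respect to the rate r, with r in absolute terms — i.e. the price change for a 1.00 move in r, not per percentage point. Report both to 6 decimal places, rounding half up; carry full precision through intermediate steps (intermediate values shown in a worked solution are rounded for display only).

price = 4.421859
ρ = -18.792333

σ√T = 0.4943·√1.4873 = 0.602823
d₁ = (ln(S/K) + (r+σ²/2)T) / (σ√T) = (ln(28.46/25.78) + (0.0373+0.4943²/2)·1.4873) / 0.602823 = (0.098901 + 0.237174) / 0.602823 = 0.557501
d₂ = d₁ − σ√T = 0.557501 − 0.602823 = -0.045322
e^{−rT} = e^{−0.0373·1.4873} = 0.946034
N(−d₁) = 0.288592,  N(−d₂) = 0.518075
Put price V = K·e^{−rT}·N(−d₂) − S·N(−d₁) = 12.635200 − 8.213341 = 4.421859
ρ = −K·T·e^{−rT}·N(−d₂) = -18.792333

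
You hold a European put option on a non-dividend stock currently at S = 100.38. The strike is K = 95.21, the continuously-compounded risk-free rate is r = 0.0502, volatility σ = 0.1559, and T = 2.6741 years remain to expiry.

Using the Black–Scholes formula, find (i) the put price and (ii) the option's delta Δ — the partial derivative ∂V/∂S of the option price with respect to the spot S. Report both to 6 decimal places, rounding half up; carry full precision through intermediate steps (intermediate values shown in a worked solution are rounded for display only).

σ√T = 0.1559·√2.6741 = 0.254938
d₁ = (ln(S/K) + (r+σ²/2)T) / (σ√T) = (ln(100.38/95.21) + (0.0502+0.1559²/2)·2.6741) / 0.254938 = (0.052878 + 0.166737) / 0.254938 = 0.861442
d₂ = d₁ − σ√T = 0.861442 − 0.254938 = 0.606504
e^{−rT} = e^{−0.0502·2.6741} = 0.874380
N(−d₁) = 0.194497,  N(−d₂) = 0.272090
Put price V = K·e^{−rT}·N(−d₂) − S·N(−d₁) = 22.651427 − 19.523632 = 3.127795
Δ = −N(−d₁) = -0.194497

price = 3.127795
Δ = -0.194497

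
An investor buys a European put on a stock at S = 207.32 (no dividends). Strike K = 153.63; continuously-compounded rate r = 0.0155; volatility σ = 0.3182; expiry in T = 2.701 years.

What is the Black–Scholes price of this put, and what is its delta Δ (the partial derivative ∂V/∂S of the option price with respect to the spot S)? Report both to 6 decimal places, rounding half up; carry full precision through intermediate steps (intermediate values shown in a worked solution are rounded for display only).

price = 13.861770
Δ = -0.180186

σ√T = 0.3182·√2.701 = 0.522953
d₁ = (ln(S/K) + (r+σ²/2)T) / (σ√T) = (ln(207.32/153.63) + (0.0155+0.3182²/2)·2.701) / 0.522953 = (0.299716 + 0.178605) / 0.522953 = 0.914656
d₂ = d₁ − σ√T = 0.914656 − 0.522953 = 0.391703
e^{−rT} = e^{−0.0155·2.701} = 0.958999
N(−d₁) = 0.180186,  N(−d₂) = 0.347639
Put price V = K·e^{−rT}·N(−d₂) − S·N(−d₁) = 51.217979 − 37.356209 = 13.861770
Δ = −N(−d₁) = -0.180186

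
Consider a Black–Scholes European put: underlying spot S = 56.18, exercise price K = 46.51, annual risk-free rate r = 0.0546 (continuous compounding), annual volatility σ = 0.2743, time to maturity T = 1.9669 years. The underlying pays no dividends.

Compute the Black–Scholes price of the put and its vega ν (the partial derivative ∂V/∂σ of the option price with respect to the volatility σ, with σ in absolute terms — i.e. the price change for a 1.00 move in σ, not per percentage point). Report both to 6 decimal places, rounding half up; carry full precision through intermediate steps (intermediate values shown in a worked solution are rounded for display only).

price = 2.335078
ν = 19.778945

σ√T = 0.2743·√1.9669 = 0.384695
d₁ = (ln(S/K) + (r+σ²/2)T) / (σ√T) = (ln(56.18/46.51) + (0.0546+0.2743²/2)·1.9669) / 0.384695 = (0.188893 + 0.181388) / 0.384695 = 0.962532
d₂ = d₁ − σ√T = 0.962532 − 0.384695 = 0.577836
e^{−rT} = e^{−0.0546·1.9669} = 0.898173
N(−d₁) = 0.167891,  N(−d₂) = 0.281687
Put price V = K·e^{−rT}·N(−d₂) − S·N(−d₁) = 11.767211 − 9.432133 = 2.335078
φ(d₁) = (1/√(2π))·e^{−d₁²/2} = 0.251033
ν = S·φ(d₁)·√T = 19.778945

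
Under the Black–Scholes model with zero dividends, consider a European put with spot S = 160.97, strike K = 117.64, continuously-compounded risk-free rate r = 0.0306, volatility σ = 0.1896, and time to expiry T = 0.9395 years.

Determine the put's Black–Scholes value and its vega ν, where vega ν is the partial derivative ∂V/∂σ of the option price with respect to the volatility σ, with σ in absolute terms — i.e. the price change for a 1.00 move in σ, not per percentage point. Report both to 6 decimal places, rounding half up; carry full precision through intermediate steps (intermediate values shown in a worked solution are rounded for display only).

σ√T = 0.1896·√0.9395 = 0.183775
d₁ = (ln(S/K) + (r+σ²/2)T) / (σ√T) = (ln(160.97/117.64) + (0.0306+0.1896²/2)·0.9395) / 0.183775 = (0.313589 + 0.045635) / 0.183775 = 1.954695
d₂ = d₁ − σ√T = 1.954695 − 0.183775 = 1.770919
e^{−rT} = e^{−0.0306·0.9395} = 0.971661
N(−d₁) = 0.025310,  N(−d₂) = 0.038287
Put price V = K·e^{−rT}·N(−d₂) − S·N(−d₁) = 4.376445 − 4.074080 = 0.302365
φ(d₁) = (1/√(2π))·e^{−d₁²/2} = 0.059051
ν = S·φ(d₁)·√T = 9.213412

price = 0.302365
ν = 9.213412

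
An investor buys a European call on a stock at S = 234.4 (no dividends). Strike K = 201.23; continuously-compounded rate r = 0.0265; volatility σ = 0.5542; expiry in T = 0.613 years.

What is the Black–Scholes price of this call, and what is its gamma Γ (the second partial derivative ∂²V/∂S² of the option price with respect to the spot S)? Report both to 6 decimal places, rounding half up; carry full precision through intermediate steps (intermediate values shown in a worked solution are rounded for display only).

price = 58.063045
Γ = 0.003264

σ√T = 0.5542·√0.613 = 0.433907
d₁ = (ln(S/K) + (r+σ²/2)T) / (σ√T) = (ln(234.4/201.23) + (0.0265+0.5542²/2)·0.613) / 0.433907 = (0.152581 + 0.110382) / 0.433907 = 0.606035
d₂ = d₁ − σ√T = 0.606035 − 0.433907 = 0.172127
e^{−rT} = e^{−0.0265·0.613} = 0.983887
N(d₁) = 0.727754,  N(d₂) = 0.568331
Call price V = S·N(d₁) − K·e^{−rT}·N(d₂) = 170.585563 − 112.522518 = 58.063045
φ(d₁) = (1/√(2π))·e^{−d₁²/2} = 0.332014
Γ = φ(d₁) / (S·σ·√T) = 0.003264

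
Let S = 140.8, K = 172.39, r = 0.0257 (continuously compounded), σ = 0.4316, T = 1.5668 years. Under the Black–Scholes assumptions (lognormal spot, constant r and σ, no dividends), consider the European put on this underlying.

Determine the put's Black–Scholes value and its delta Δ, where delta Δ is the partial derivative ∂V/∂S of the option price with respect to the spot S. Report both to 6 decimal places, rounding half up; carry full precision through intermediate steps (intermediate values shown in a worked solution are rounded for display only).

price = 46.432392
Δ = -0.511977

σ√T = 0.4316·√1.5668 = 0.540242
d₁ = (ln(S/K) + (r+σ²/2)T) / (σ√T) = (ln(140.8/172.39) + (0.0257+0.4316²/2)·1.5668) / 0.540242 = (-0.202419 + 0.186197) / 0.540242 = -0.030026
d₂ = d₁ − σ√T = -0.030026 − 0.540242 = -0.570268
e^{−rT} = e^{−0.0257·1.5668} = 0.960533
N(−d₁) = 0.511977,  N(−d₂) = 0.715752
Put price V = K·e^{−rT}·N(−d₂) − S·N(−d₁) = 118.518754 − 72.086362 = 46.432392
Δ = −N(−d₁) = -0.511977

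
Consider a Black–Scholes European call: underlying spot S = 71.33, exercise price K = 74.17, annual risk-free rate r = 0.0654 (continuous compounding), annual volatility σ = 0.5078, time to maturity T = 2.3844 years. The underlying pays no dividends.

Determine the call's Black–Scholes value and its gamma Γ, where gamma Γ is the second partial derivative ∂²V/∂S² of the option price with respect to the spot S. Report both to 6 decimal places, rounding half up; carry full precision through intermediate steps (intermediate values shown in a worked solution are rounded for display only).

price = 24.705542
Γ = 0.006161

σ√T = 0.5078·√2.3844 = 0.784119
d₁ = (ln(S/K) + (r+σ²/2)T) / (σ√T) = (ln(71.33/74.17) + (0.0654+0.5078²/2)·2.3844) / 0.784119 = (-0.039043 + 0.463361) / 0.784119 = 0.541140
d₂ = d₁ − σ√T = 0.541140 − 0.784119 = -0.242979
e^{−rT} = e^{−0.0654·2.3844} = 0.855611
N(d₁) = 0.705795,  N(d₂) = 0.404011
Call price V = S·N(d₁) − K·e^{−rT}·N(d₂) = 50.344327 − 25.638785 = 24.705542
φ(d₁) = (1/√(2π))·e^{−d₁²/2} = 0.344606
Γ = φ(d₁) / (S·σ·√T) = 0.006161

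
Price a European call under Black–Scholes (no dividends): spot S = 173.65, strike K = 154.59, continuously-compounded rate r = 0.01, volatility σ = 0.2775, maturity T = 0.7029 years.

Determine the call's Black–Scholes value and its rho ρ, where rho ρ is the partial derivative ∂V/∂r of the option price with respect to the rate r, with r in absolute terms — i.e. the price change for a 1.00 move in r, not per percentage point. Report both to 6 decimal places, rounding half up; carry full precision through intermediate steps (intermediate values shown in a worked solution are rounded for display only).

σ√T = 0.2775·√0.7029 = 0.232654
d₁ = (ln(S/K) + (r+σ²/2)T) / (σ√T) = (ln(173.65/154.59) + (0.01+0.2775²/2)·0.7029) / 0.232654 = (0.116265 + 0.034093) / 0.232654 = 0.646275
d₂ = d₁ − σ√T = 0.646275 − 0.232654 = 0.413621
e^{−rT} = e^{−0.01·0.7029} = 0.992996
N(d₁) = 0.740949,  N(d₂) = 0.660424
Call price V = S·N(d₁) − K·e^{−rT}·N(d₂) = 128.665851 − 101.379878 = 27.285973
ρ = K·T·e^{−rT}·N(d₂) = 71.259916

price = 27.285973
ρ = 71.259916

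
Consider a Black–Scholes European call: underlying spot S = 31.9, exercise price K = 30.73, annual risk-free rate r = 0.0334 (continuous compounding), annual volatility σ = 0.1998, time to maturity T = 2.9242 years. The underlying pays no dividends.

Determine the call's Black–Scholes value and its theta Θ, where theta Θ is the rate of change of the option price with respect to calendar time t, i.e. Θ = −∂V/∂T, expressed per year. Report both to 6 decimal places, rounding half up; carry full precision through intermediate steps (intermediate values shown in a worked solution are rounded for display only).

σ√T = 0.1998·√2.9242 = 0.341664
d₁ = (ln(S/K) + (r+σ²/2)T) / (σ√T) = (ln(31.9/30.73) + (0.0334+0.1998²/2)·2.9242) / 0.341664 = (0.037367 + 0.156035) / 0.341664 = 0.566059
d₂ = d₁ − σ√T = 0.566059 − 0.341664 = 0.224395
e^{−rT} = e^{−0.0334·2.9242} = 0.906950
N(d₁) = 0.714323,  N(d₂) = 0.588775
Call price V = S·N(d₁) − K·e^{−rT}·N(d₂) = 22.786912 − 16.409497 = 6.377415
φ(d₁) = (1/√(2π))·e^{−d₁²/2} = 0.339884
Θ = −S·φ(d₁)·σ/(2√T) − r·K·e^{−rT}·N(d₂) = −0.633408 − 0.548077 = -1.181485

price = 6.377415
Θ = -1.181485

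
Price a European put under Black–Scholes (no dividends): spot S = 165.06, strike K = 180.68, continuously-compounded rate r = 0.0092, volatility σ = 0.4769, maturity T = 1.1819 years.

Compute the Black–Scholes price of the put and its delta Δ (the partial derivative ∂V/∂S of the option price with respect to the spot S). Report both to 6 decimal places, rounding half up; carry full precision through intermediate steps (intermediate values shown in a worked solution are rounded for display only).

price = 42.396149
Δ = -0.457868

σ√T = 0.4769·√1.1819 = 0.518463
d₁ = (ln(S/K) + (r+σ²/2)T) / (σ√T) = (ln(165.06/180.68) + (0.0092+0.4769²/2)·1.1819) / 0.518463 = (-0.090418 + 0.145275) / 0.518463 = 0.105807
d₂ = d₁ − σ√T = 0.105807 − 0.518463 = -0.412656
e^{−rT} = e^{−0.0092·1.1819} = 0.989185
N(−d₁) = 0.457868,  N(−d₂) = 0.660071
Put price V = K·e^{−rT}·N(−d₂) − S·N(−d₁) = 117.971811 − 75.575662 = 42.396149
Δ = −N(−d₁) = -0.457868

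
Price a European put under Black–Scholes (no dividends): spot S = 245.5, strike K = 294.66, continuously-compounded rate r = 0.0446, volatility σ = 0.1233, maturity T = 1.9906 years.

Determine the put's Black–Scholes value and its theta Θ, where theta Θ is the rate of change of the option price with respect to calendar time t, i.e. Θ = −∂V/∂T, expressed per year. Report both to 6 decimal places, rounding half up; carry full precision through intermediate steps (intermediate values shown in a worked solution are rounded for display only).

σ√T = 0.1233·√1.9906 = 0.173962
d₁ = (ln(S/K) + (r+σ²/2)T) / (σ√T) = (ln(245.5/294.66) + (0.0446+0.1233²/2)·1.9906) / 0.173962 = (-0.182525 + 0.103912) / 0.173962 = -0.451897
d₂ = d₁ − σ√T = -0.451897 − 0.173962 = -0.625859
e^{−rT} = e^{−0.0446·1.9906} = 0.915046
N(−d₁) = 0.674328,  N(−d₂) = 0.734296
Put price V = K·e^{−rT}·N(−d₂) − S·N(−d₁) = 197.986486 − 165.547612 = 32.438874
φ(d₁) = (1/√(2π))·e^{−d₁²/2} = 0.360219
Θ = −S·φ(d₁)·σ/(2√T) + r·K·e^{−rT}·N(−d₂) = −3.864193 + 8.830197 = 4.966004

price = 32.438874
Θ = 4.966004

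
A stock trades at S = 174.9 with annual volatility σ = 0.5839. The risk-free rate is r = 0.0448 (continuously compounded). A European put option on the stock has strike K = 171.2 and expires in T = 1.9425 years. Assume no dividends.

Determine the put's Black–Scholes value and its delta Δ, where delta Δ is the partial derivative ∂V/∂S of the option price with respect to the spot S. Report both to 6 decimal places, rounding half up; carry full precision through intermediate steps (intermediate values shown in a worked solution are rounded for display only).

price = 43.870429
Δ = -0.294560

σ√T = 0.5839·√1.9425 = 0.813802
d₁ = (ln(S/K) + (r+σ²/2)T) / (σ√T) = (ln(174.9/171.2) + (0.0448+0.5839²/2)·1.9425) / 0.813802 = (0.021382 + 0.418161) / 0.813802 = 0.540110
d₂ = d₁ − σ√T = 0.540110 − 0.813802 = -0.273692
e^{−rT} = e^{−0.0448·1.9425} = 0.916655
N(−d₁) = 0.294560,  N(−d₂) = 0.607839
Put price V = K·e^{−rT}·N(−d₂) − S·N(−d₁) = 95.389054 − 51.518625 = 43.870429
Δ = −N(−d₁) = -0.294560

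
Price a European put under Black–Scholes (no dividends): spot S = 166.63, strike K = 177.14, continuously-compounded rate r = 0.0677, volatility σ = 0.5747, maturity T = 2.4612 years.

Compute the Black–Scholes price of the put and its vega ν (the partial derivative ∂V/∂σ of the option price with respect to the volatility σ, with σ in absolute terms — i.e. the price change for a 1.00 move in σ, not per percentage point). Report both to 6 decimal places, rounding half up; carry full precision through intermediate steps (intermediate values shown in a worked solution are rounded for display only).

σ√T = 0.5747·√2.4612 = 0.901602
d₁ = (ln(S/K) + (r+σ²/2)T) / (σ√T) = (ln(166.63/177.14) + (0.0677+0.5747²/2)·2.4612) / 0.901602 = (-0.061165 + 0.573066) / 0.901602 = 0.567769
d₂ = d₁ − σ√T = 0.567769 − 0.901602 = -0.333833
e^{−rT} = e^{−0.0677·2.4612} = 0.846518
N(−d₁) = 0.285096,  N(−d₂) = 0.630747
Put price V = K·e^{−rT}·N(−d₂) − S·N(−d₁) = 94.581965 − 47.505538 = 47.076427
φ(d₁) = (1/√(2π))·e^{−d₁²/2} = 0.339555
ν = S·φ(d₁)·√T = 88.763986

price = 47.076427
ν = 88.763986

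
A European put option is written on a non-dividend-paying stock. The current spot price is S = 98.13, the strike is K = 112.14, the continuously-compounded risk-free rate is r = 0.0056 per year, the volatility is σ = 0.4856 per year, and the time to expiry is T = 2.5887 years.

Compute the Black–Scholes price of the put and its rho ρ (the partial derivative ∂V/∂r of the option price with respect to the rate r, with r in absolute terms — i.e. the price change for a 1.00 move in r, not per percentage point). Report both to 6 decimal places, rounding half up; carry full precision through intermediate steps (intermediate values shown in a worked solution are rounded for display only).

price = 38.256079
ρ = -202.115292

σ√T = 0.4856·√2.5887 = 0.781303
d₁ = (ln(S/K) + (r+σ²/2)T) / (σ√T) = (ln(98.13/112.14) + (0.0056+0.4856²/2)·2.5887) / 0.781303 = (-0.133455 + 0.319714) / 0.781303 = 0.238395
d₂ = d₁ − σ√T = 0.238395 − 0.781303 = -0.542908
e^{−rT} = e^{−0.0056·2.5887} = 0.985608
N(−d₁) = 0.405787,  N(−d₂) = 0.706403
Put price V = K·e^{−rT}·N(−d₂) − S·N(−d₁) = 78.075981 − 39.819902 = 38.256079
ρ = −K·T·e^{−rT}·N(−d₂) = -202.115292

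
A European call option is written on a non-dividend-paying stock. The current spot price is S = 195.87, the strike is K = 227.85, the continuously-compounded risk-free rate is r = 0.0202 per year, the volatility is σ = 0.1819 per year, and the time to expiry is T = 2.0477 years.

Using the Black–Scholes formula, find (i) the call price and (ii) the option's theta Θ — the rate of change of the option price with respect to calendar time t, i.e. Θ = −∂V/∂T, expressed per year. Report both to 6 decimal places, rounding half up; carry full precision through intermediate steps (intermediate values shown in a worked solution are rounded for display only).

price = 11.957353
Θ = -6.041608

σ√T = 0.1819·√2.0477 = 0.260295
d₁ = (ln(S/K) + (r+σ²/2)T) / (σ√T) = (ln(195.87/227.85) + (0.0202+0.1819²/2)·2.0477) / 0.260295 = (-0.151236 + 0.075240) / 0.260295 = -0.291961
d₂ = d₁ − σ√T = -0.291961 − 0.260295 = -0.552256
e^{−rT} = e^{−0.0202·2.0477} = 0.959480
N(d₁) = 0.385158,  N(d₂) = 0.290386
Call price V = S·N(d₁) − K·e^{−rT}·N(d₂) = 75.440924 − 63.483571 = 11.957353
φ(d₁) = (1/√(2π))·e^{−d₁²/2} = 0.382296
Θ = −S·φ(d₁)·σ/(2√T) − r·K·e^{−rT}·N(d₂) = −4.759240 − 1.282368 = -6.041608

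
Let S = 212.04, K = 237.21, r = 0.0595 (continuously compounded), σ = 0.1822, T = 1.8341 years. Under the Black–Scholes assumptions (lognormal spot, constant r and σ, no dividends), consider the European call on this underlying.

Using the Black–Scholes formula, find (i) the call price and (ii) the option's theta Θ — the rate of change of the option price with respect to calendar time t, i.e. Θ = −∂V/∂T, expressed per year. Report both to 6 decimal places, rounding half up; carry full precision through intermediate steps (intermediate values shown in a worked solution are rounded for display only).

price = 20.530599
Θ = -11.299717

σ√T = 0.1822·√1.8341 = 0.246752
d₁ = (ln(S/K) + (r+σ²/2)T) / (σ√T) = (ln(212.04/237.21) + (0.0595+0.1822²/2)·1.8341) / 0.246752 = (-0.112171 + 0.139572) / 0.246752 = 0.111048
d₂ = d₁ − σ√T = 0.111048 − 0.246752 = -0.135704
e^{−rT} = e^{−0.0595·1.8341} = 0.896615
N(d₁) = 0.544211,  N(d₂) = 0.446028
Call price V = S·N(d₁) − K·e^{−rT}·N(d₂) = 115.394456 − 94.863857 = 20.530599
φ(d₁) = (1/√(2π))·e^{−d₁²/2} = 0.396490
Θ = −S·φ(d₁)·σ/(2√T) − r·K·e^{−rT}·N(d₂) = −5.655317 − 5.644399 = -11.299717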